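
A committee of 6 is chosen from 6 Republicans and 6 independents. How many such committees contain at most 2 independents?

Split by how many independents are chosen (0 through 2).
Sum: C(6,0)·C(6,6) + C(6,1)·C(6,5) + C(6,2)·C(6,4) = 1 + 36 + 225 = 262.

262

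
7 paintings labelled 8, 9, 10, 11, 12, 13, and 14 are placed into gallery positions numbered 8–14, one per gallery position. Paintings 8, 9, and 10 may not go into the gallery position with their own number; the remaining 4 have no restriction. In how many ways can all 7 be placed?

3216

Let Aᵢ (for i ∈ {8, 9, 10}) be the placements that put painting i in its forbidden gallery position. Any j of these fix j positions, leaving (7−j)! ways to fill the rest, and there are C(3,j) ways to pick which j.
By inclusion–exclusion, the number of valid placements is Σ_{j=0}^{3} (−1)^j C(3,j)·(7−j)!.
Computing: 5040 − 2160 + 360 − 24 = 3216.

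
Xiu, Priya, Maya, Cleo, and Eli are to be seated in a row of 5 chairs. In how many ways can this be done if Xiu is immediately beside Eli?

48

Place the 3 others and the Xiu-Eli pair as 4 objects in a line; the pair has 2 internal arrangements.
So the count is 2·(4)! = 48.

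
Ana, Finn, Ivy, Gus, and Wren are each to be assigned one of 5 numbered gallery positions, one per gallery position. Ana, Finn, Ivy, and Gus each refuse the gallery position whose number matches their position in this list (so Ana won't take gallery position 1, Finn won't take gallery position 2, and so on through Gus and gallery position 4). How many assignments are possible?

53

Let Aᵢ (for 1 ≤ i ≤ 4) be the placements that put person i in their forbidden gallery position. Any j of these fix j positions, leaving (5−j)! ways to fill the rest, and there are C(4,j) ways to pick which j.
By inclusion–exclusion, the number of valid placements is Σ_{j=0}^{4} (−1)^j C(4,j)·(5−j)!.
Computing: 120 − 96 + 36 − 8 + 1 = 53.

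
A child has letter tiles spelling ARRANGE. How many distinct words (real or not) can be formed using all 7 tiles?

The 7 letters of ARRANGE have repeats: A appearing twice and R appearing twice.
Dividing 7! = 5040 by 2!·2! = 4 for the repeated letters gives 1260.

1260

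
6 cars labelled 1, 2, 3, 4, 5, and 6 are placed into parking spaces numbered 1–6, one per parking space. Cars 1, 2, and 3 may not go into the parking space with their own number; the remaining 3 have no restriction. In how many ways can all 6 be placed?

Let Aᵢ (for i ∈ {1, 2, 3}) be the placements that put car i in its forbidden parking space. Any j of these fix j positions, leaving (6−j)! ways to fill the rest, and there are C(3,j) ways to pick which j.
By inclusion–exclusion, the number of valid placements is Σ_{j=0}^{3} (−1)^j C(3,j)·(6−j)!.
Computing: 720 − 360 + 72 − 6 = 426.

426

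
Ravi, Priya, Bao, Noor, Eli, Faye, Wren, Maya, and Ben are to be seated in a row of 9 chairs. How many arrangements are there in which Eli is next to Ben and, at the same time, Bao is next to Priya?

Treat {Eli,Ben} as one block (2 orders) and {Bao,Priya} as another (2 orders).
That leaves 7 units to arrange: 2 × 2 × 7! = 4 × 5040 = 20160.

20160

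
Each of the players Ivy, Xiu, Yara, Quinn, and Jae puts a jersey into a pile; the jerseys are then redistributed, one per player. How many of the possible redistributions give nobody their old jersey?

Let Aᵢ be the assignments in which player i gets their old jersey. We want the size of the complement of A₁∪…∪A_5.
By inclusion–exclusion this is Σ_{j=0}^{5} (−1)^j C(5,j)·(5−j)!.
Computing: 120 − 120 + 60 − 20 + 5 − 1 = 44.

44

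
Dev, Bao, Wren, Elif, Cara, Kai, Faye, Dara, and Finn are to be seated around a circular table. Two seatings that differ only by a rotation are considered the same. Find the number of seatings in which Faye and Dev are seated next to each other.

10080

Glue Faye and Dev into a block (2 internal orders). Seating 8 units around a circle gives (7)! arrangements.
So 2 × (7)! = 2 × 5040 = 10080.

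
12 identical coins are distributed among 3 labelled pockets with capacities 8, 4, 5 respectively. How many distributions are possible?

Ignoring the caps, the number of non-negative solutions to x_1+…+x_3 = 12 is C(14,2) = 91.
Subtract solutions that violate a single cap (substitute x_i' = x_i − (cap_i+1)): x_1 ≥ 9 gives C(5,2) = 10; x_2 ≥ 5 gives C(9,2) = 36; x_3 ≥ 6 gives C(8,2) = 28. Together 74.
Add back pairs where two caps are both exceeded: 0 + 0 + 3 = 3.
By inclusion–exclusion the count is 91 − 74 + 3 = 20.

20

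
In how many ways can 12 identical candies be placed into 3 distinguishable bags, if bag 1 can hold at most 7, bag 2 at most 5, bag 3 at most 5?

Without the upper bounds there are C(14,2) = 91 ways to split 12 among 3 bags.
Subtract solutions that violate a single cap (substitute x_i' = x_i − (cap_i+1)): x_1 ≥ 8 gives C(6,2) = 15; x_2 ≥ 6 gives C(8,2) = 28; x_3 ≥ 6 gives C(8,2) = 28. Together 71.
Add back pairs where two caps are both exceeded: 0 + 0 + 1 = 1.
By inclusion–exclusion the count is 91 − 71 + 1 = 21.

21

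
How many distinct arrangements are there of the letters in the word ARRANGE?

The 7 letters of ARRANGE have repeats: A appearing twice and R appearing twice.
Dividing 7! = 5040 by 2!·2! = 4 for the repeated letters gives 1260.

1260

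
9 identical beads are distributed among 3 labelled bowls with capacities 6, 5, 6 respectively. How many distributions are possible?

33

Without the upper bounds there are C(11,2) = 55 ways to split 9 among 3 bowls.
Subtract solutions that violate a single cap (substitute x_i' = x_i − (cap_i+1)): x_1 ≥ 7 gives C(4,2) = 6; x_2 ≥ 6 gives C(5,2) = 10; x_3 ≥ 7 gives C(4,2) = 6. Together 22.
No two caps can be exceeded simultaneously, so the pair terms are all 0.
By inclusion–exclusion the count is 55 − 22 + 0 = 33.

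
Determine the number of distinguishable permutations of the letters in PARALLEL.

The 8 letters of PARALLEL have repeats: A appearing twice and L appearing 3 times.
So there are 8! / (3!·2!) = 3360 distinguishable arrangements.

3360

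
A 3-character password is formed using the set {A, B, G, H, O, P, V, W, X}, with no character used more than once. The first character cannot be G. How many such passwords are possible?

448

The first character has 9−1 = 8 choices (anything except G).
The remaining 2 characters are filled from the other 8 symbols without repetition: 8 × 7 = 56.
Total: 8 × 56 = 448.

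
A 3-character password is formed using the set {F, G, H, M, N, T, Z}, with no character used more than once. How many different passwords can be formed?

This is a permutation of 3 out of 7: P(7,3) = 7!/4!.
That product is 7 × 6 × 5 = 210.

210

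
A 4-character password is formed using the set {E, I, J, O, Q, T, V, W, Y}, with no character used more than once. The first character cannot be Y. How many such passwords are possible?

2688

The first character has 9−1 = 8 choices (anything except Y).
The remaining 3 characters are filled from the other 8 symbols without repetition: 8 × 7 × 6 = 336.
Total: 8 × 336 = 2688.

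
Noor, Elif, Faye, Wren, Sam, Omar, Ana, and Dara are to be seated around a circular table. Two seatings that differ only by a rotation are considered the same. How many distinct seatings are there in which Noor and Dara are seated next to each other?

1440

Glue Noor and Dara into a block (2 internal orders). Seating 7 units around a circle gives (6)! arrangements.
So 2 × (6)! = 2 × 720 = 1440.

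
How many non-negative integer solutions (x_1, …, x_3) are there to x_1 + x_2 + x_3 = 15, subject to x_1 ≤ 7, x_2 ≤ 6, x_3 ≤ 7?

21

Ignoring the caps, the number of non-negative solutions to x_1+…+x_3 = 15 is C(17,2) = 136.
Subtract solutions that violate a single cap (substitute x_i' = x_i − (cap_i+1)): x_1 ≥ 8 gives C(9,2) = 36; x_2 ≥ 7 gives C(10,2) = 45; x_3 ≥ 8 gives C(9,2) = 36. Together 117.
Add back pairs where two caps are both exceeded: 1 + 0 + 1 = 2.
By inclusion–exclusion the count is 136 − 117 + 2 = 21.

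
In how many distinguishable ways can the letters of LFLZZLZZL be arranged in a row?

Letter multiplicities in LFLZZLZZL: F×1, L×4, Z×4.
The number of distinct arrangements is 9!/(4!·4!) = 362880/576 = 630.

630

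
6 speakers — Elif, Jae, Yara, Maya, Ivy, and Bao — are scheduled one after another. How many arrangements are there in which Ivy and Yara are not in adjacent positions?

480

Of the 6! = 720 arrangements, those with Ivy and Yara adjacent number 2 × 5! = 240 (treat the pair as a block with 2 internal orders).
So 720 − 240 = 480 arrangements keep them apart.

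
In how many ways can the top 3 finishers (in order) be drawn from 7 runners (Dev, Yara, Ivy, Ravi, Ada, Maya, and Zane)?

There are 7 choices for 1st place, 6 for 2nd, and 5 for 3rd.
That gives 7 × 6 × 5 = 210.

210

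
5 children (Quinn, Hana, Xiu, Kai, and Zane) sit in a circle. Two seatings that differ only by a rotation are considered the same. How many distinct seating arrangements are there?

24

Fix one person's seat to break rotational symmetry; the remaining 4 people can be arranged in (4)! = 24 ways.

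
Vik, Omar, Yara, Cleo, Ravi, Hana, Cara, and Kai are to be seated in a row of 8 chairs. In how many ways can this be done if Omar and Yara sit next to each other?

10080

Glue Omar and Yara into one block (2 internal orders), leaving 7 units to arrange in a row.
That gives 2 × 7! = 2 × 5040 = 10080.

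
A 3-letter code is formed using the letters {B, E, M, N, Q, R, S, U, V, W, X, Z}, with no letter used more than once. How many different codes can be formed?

1320

This is a permutation of 3 out of 12: P(12,3) = 12!/9!.
That product is 12 × 11 × 10 = 1320.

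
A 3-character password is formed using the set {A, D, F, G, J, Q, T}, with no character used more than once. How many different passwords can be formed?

210

This is a permutation of 3 out of 7: P(7,3) = 7!/4!.
7 × 6 × 5 = 210.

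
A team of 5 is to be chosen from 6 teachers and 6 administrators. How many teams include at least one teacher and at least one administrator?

Total 5-person selections from all 12: C(12,5) = 792.
Selections missing a whole group: no teachers → C(6,5) = 6; no administrators → C(6,5) = 6.
Both groups omitted at once is impossible, so 792 − 12 = 780.

780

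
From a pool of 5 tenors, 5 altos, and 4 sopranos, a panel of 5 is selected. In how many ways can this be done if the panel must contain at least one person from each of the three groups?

1500

Total 5-person selections from all 14: C(14,5) = 2002.
Subtract selections that omit an entire group: no tenors → C(9,5) = 126; no altos → C(9,5) = 126; no sopranos → C(10,5) = 252.
Add back selections omitting two groups (i.e. drawn from a single group): C(5,5) + C(5,5) + C(4,5) = 2.
By inclusion–exclusion: 2002 − 504 + 2 = 1500.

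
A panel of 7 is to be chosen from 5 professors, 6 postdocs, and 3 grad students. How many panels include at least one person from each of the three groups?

3058

Total 7-person selections from all 14: C(14,7) = 3432.
Selections missing a whole group: no professors → C(9,7) = 36; no postdocs → C(8,7) = 8; no grad students → C(11,7) = 330.
Add back selections omitting two groups (i.e. drawn from a single group): C(5,7) + C(6,7) + C(3,7) = 0.
By inclusion–exclusion: 3432 − 374 + 0 = 3058.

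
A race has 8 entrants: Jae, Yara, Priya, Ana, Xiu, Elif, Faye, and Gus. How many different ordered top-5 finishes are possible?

6720

There are 8 choices for 1st place, 7 for 2nd, and so on down to 4 for position 5.
That gives 8 × 7 × 6 × 5 × 4 = 6720.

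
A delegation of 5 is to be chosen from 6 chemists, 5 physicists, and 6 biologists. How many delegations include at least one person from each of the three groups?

Unrestricted: C(17,5) = 6188 ways to pick any 5 of the 17.
Selections missing a whole group: no chemists → C(11,5) = 462; no physicists → C(12,5) = 792; no biologists → C(11,5) = 462.
Add back selections omitting two groups (i.e. drawn from a single group): C(6,5) + C(5,5) + C(6,5) = 13.
By inclusion–exclusion: 6188 − 1716 + 13 = 4485.

4485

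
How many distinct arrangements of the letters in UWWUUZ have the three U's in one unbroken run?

12

Treat the 3 copies of U as a single block. The multiset to arrange is then {UUU, W, W, Z}, 4 items in all.
That gives (4)!/(2!) = 12 arrangements.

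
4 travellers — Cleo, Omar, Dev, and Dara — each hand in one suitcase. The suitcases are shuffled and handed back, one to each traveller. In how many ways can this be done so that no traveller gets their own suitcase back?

Let Aᵢ be the assignments in which traveller i gets their own suitcase. We want the size of the complement of A₁∪…∪A_4.
By inclusion–exclusion this is Σ_{j=0}^{4} (−1)^j C(4,j)·(4−j)!.
Computing: 24 − 24 + 12 − 4 + 1 = 9.

9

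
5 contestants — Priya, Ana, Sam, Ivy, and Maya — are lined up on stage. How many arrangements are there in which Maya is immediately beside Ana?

Glue Maya and Ana into one block (2 internal orders), leaving 4 units to arrange in a row.
That gives 2 × 4! = 2 × 24 = 48.

48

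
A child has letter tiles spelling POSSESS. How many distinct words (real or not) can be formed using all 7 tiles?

210

The 7 letters of POSSESS have repeats: S appearing 4 times.
So there are 7! / (4!) = 210 distinguishable arrangements.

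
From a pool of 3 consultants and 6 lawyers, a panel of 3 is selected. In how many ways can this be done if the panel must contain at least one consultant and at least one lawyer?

Total 3-person selections from all 9: C(9,3) = 84.
Subtract selections that omit an entire group: no consultants → C(6,3) = 20; no lawyers → C(3,3) = 1.
Both groups omitted at once is impossible, so 84 − 21 = 63.

63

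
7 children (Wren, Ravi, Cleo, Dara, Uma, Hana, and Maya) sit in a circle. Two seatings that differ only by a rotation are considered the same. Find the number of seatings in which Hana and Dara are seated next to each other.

Glue Hana and Dara into a block (2 internal orders). Seating 6 units around a circle gives (5)! arrangements.
So 2 × (5)! = 2 × 120 = 240.

240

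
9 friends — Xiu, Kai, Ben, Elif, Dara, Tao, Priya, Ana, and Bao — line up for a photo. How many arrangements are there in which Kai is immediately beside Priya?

Treat {Kai, Priya} as a single unit. There are 8 units to order, and the pair itself can be ordered 2 ways.
That gives 2 × 8! = 2 × 40320 = 80640.

80640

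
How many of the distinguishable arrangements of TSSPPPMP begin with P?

420

With the first slot taken by P, it remains to arrange the other 7 letters (TSSPPMP).
Those 7 letters have P appearing 3 times and S appearing twice, giving (7)!/(3!·2!) = 420.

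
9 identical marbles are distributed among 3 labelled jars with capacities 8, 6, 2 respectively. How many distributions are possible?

20

Without the upper bounds there are C(11,2) = 55 ways to split 9 among 3 jars.
Subtract solutions that violate a single cap (substitute x_i' = x_i − (cap_i+1)): x_1 ≥ 9 gives C(2,2) = 1; x_2 ≥ 7 gives C(4,2) = 6; x_3 ≥ 3 gives C(8,2) = 28. Together 35.
No two caps can be exceeded simultaneously, so the pair terms are all 0.
By inclusion–exclusion the count is 55 − 35 + 0 = 20.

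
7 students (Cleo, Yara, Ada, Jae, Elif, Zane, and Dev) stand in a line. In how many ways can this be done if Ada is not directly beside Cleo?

3600

Of the 7! = 5040 arrangements, those with Ada and Cleo adjacent number 2 × 6! = 1440 (treat the pair as a block with 2 internal orders).
So 5040 − 1440 = 3600 arrangements keep them apart.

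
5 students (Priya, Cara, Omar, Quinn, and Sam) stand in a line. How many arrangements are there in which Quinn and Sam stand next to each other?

Glue Quinn and Sam into one block (2 internal orders), leaving 4 units to arrange in a row.
So the count is 2·(4)! = 48.

48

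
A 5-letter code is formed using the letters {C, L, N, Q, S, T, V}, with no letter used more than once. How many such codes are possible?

2520

With no repetition, fill the 5 letters in order: 7 choices, then 6, down to 3.
That product is 7 × 6 × 5 × 4 × 3 = 2520.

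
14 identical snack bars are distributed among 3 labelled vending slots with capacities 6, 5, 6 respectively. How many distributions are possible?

10

By stars and bars, unrestricted non-negative solutions to x_1+…+x_3 = 14 number C(14+2,2) = 120.
Subtract solutions that violate a single cap (substitute x_i' = x_i − (cap_i+1)): x_1 ≥ 7 gives C(9,2) = 36; x_2 ≥ 6 gives C(10,2) = 45; x_3 ≥ 7 gives C(9,2) = 36. Together 117.
Add back pairs where two caps are both exceeded: 3 + 1 + 3 = 7.
By inclusion–exclusion the count is 120 − 117 + 7 = 10.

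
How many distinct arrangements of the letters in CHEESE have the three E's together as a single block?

Treat the 3 copies of E as a single block. The multiset to arrange is then {EEE, C, H, S}, 4 items in all.
All 4 items are distinct, so there are (4)! = 24 arrangements.

24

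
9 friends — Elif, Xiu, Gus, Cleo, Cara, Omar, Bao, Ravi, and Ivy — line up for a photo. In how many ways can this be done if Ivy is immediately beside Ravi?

Glue Ivy and Ravi into one block (2 internal orders), leaving 8 units to arrange in a row.
That gives 2 × 8! = 2 × 40320 = 80640.

80640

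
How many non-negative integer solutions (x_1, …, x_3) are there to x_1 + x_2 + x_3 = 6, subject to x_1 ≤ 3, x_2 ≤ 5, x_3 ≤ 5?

Without the upper bounds there are C(8,2) = 28 ways to split 6 among 3 variables.
Subtract solutions that violate a single cap (substitute x_i' = x_i − (cap_i+1)): x_1 ≥ 4 gives C(4,2) = 6; x_2 ≥ 6 gives C(2,2) = 1; x_3 ≥ 6 gives C(2,2) = 1. Together 8.
No two caps can be exceeded simultaneously, so the pair terms are all 0.
By inclusion–exclusion the count is 28 − 8 + 0 = 20.

20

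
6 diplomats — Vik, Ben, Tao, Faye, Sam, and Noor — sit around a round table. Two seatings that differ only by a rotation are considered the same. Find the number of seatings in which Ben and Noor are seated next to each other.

Glue Ben and Noor into a block (2 internal orders). Seating 5 units around a circle gives (4)! arrangements.
So 2 × (4)! = 2 × 24 = 48.

48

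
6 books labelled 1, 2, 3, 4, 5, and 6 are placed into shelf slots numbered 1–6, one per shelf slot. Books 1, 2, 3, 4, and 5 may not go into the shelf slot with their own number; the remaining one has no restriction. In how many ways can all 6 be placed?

Let Aᵢ (for 1 ≤ i ≤ 5) be the placements that put book i in its forbidden shelf slot. Any j of these fix j positions, leaving (6−j)! ways to fill the rest, and there are C(5,j) ways to pick which j.
By inclusion–exclusion, the number of valid placements is Σ_{j=0}^{5} (−1)^j C(5,j)·(6−j)!.
Computing: 720 − 600 + 240 − 60 + 10 − 1 = 309.

309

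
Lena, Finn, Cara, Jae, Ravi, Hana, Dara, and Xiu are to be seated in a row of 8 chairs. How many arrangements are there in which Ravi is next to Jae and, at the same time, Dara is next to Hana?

Treat {Ravi,Jae} as one block (2 orders) and {Dara,Hana} as another (2 orders).
That leaves 6 units to arrange: 2 × 2 × 6! = 4 × 720 = 2880.

2880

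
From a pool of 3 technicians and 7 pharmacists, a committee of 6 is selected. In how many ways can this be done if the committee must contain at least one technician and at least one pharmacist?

Unrestricted: C(10,6) = 210 ways to pick any 6 of the 10.
Selections missing a whole group: no technicians → C(7,6) = 7; no pharmacists → C(3,6) = 0.
Both groups omitted at once is impossible, so 210 − 7 = 203.

203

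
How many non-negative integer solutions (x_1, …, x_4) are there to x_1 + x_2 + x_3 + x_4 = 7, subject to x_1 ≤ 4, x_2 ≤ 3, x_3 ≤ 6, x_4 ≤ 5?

85

Ignoring the caps, the number of non-negative solutions to x_1+…+x_4 = 7 is C(10,3) = 120.
Subtract solutions that violate a single cap (substitute x_i' = x_i − (cap_i+1)): x_1 ≥ 5 gives C(5,3) = 10; x_2 ≥ 4 gives C(6,3) = 20; x_3 ≥ 7 gives C(3,3) = 1; x_4 ≥ 6 gives C(4,3) = 4. Together 35.
No two caps can be exceeded simultaneously, so the pair terms are all 0.
By inclusion–exclusion the count is 120 − 35 + 0 = 85.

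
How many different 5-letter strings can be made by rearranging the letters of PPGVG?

30

The 5 letters of PPGVG have repeats: G appearing twice and P appearing twice.
So there are 5! / (2!·2!) = 30 distinguishable arrangements.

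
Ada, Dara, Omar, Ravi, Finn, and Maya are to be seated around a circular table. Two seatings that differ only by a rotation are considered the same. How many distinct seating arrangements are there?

120

Fix one person's seat to break rotational symmetry; the remaining 5 people can be arranged in (5)! = 120 ways.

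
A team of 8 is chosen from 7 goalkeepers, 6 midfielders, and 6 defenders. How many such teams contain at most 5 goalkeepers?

Split by how many goalkeepers are chosen (0 through 5).
Sum: C(7,0)·C(12,8) + C(7,1)·C(12,7) + C(7,2)·C(12,6) + C(7,3)·C(12,5) + C(7,4)·C(12,4) + C(7,5)·C(12,3) = 495 + 5544 + 19404 + 27720 + 17325 + 4620 = 75108.

75108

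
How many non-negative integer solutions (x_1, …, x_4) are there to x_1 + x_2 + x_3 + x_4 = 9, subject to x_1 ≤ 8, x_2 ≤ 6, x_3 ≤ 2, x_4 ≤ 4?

94

By stars and bars, unrestricted non-negative solutions to x_1+…+x_4 = 9 number C(9+3,3) = 220.
Subtract solutions that violate a single cap (substitute x_i' = x_i − (cap_i+1)): x_1 ≥ 9 gives C(3,3) = 1; x_2 ≥ 7 gives C(5,3) = 10; x_3 ≥ 3 gives C(9,3) = 84; x_4 ≥ 5 gives C(7,3) = 35. Together 130.
Add back pairs where two caps are both exceeded: 0 + 0 + 0 + 0 + 0 + 4 = 4.
By inclusion–exclusion the count is 220 − 130 + 4 = 94.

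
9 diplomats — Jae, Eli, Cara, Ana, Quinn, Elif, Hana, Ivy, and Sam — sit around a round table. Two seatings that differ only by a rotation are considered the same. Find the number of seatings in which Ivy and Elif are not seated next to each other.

30240

Without the restriction there are (8)! = 40320 seatings.
Those with Ivy next to Elif: fuse the pair into one unit and seat 8 units around a circle — 2·(7)! = 10080.
Subtracting, 40320 − 10080 = 30240.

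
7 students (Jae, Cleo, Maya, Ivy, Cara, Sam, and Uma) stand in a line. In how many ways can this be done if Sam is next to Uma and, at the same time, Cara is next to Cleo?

Treat {Sam,Uma} as one block (2 orders) and {Cara,Cleo} as another (2 orders).
That leaves 5 units to arrange: 2 × 2 × 5! = 4 × 120 = 480.

480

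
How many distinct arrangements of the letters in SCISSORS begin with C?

210

With the first slot taken by C, it remains to arrange the other 7 letters (SISSORS).
Those 7 letters have S appearing 4 times, giving (7)!/(4!) = 210.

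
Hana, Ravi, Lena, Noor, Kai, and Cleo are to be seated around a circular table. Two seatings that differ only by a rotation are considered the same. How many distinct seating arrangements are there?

120

Around a circle, 6 distinct people have 6!/6 = (5)! = 120 rotationally distinct seatings.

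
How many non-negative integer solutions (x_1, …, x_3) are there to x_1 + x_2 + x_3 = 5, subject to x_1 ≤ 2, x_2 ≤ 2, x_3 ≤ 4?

8

By stars and bars, unrestricted non-negative solutions to x_1+…+x_3 = 5 number C(5+2,2) = 21.
Subtract solutions that violate a single cap (substitute x_i' = x_i − (cap_i+1)): x_1 ≥ 3 gives C(4,2) = 6; x_2 ≥ 3 gives C(4,2) = 6; x_3 ≥ 5 gives C(2,2) = 1. Together 13.
No two caps can be exceeded simultaneously, so the pair terms are all 0.
By inclusion–exclusion the count is 21 − 13 + 0 = 8.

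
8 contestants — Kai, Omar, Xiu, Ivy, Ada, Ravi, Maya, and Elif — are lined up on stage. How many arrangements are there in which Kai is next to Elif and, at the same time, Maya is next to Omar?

2880

Treat {Kai,Elif} as one block (2 orders) and {Maya,Omar} as another (2 orders).
That leaves 6 units to arrange: 2 × 2 × 6! = 4 × 720 = 2880.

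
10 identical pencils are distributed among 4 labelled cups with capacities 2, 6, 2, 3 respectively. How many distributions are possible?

Ignoring the caps, the number of non-negative solutions to x_1+…+x_4 = 10 is C(13,3) = 286.
Subtract solutions that violate a single cap (substitute x_i' = x_i − (cap_i+1)): x_1 ≥ 3 gives C(10,3) = 120; x_2 ≥ 7 gives C(6,3) = 20; x_3 ≥ 3 gives C(10,3) = 120; x_4 ≥ 4 gives C(9,3) = 84. Together 344.
Add back pairs where two caps are both exceeded: 1 + 35 + 20 + 1 + 0 + 20 = 77.
Subtract triples: 0 + 0 + 1 + 0 = 1.
By inclusion–exclusion the count is 286 − 344 + 77 − 1 = 18.

18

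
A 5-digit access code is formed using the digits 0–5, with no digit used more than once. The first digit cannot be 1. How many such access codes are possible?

The first digit has 6−1 = 5 choices (anything except 1).
The remaining 4 digits are filled from the other 5 symbols without repetition: 5 × 4 × 3 × 2 = 120.
Total: 5 × 120 = 600.

600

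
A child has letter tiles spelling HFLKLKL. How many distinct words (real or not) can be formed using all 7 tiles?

420

HFLKLKL has 7 letters with K appearing twice and L appearing 3 times.
The number of distinct arrangements is 7!/(3!·2!) = 5040/12 = 420.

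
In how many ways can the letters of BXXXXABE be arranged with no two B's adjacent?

630

There are 8!/(4!·2!) = 840 arrangements of BXXXXABE in total.
If the two B's are adjacent, glue them into one block, leaving 7 items to arrange: (7)!/(4!) = 210 ways.
Subtracting, 840 − 210 = 630 arrangements keep the B's apart.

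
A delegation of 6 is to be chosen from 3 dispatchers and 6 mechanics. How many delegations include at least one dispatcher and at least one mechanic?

Total 6-person selections from all 9: C(9,6) = 84.
Subtract selections that omit an entire group: no dispatchers → C(6,6) = 1; no mechanics → C(3,6) = 0.
Both groups omitted at once is impossible, so 84 − 1 = 83.

83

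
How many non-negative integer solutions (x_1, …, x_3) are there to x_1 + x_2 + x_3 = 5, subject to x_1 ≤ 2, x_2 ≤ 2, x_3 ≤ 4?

By stars and bars, unrestricted non-negative solutions to x_1+…+x_3 = 5 number C(5+2,2) = 21.
Subtract solutions that violate a single cap (substitute x_i' = x_i − (cap_i+1)): x_1 ≥ 3 gives C(4,2) = 6; x_2 ≥ 3 gives C(4,2) = 6; x_3 ≥ 5 gives C(2,2) = 1. Together 13.
No two caps can be exceeded simultaneously, so the pair terms are all 0.
By inclusion–exclusion the count is 21 − 13 + 0 = 8.

8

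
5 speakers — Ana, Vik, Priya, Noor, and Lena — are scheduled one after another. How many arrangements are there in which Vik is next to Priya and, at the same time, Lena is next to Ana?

Treat {Vik,Priya} as one block (2 orders) and {Lena,Ana} as another (2 orders).
That leaves 3 units to arrange: 2 × 2 × 3! = 4 × 6 = 24.

24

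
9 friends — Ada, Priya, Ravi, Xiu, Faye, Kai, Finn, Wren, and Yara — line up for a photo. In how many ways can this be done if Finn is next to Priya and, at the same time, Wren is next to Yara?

20160

Treat {Finn,Priya} as one block (2 orders) and {Wren,Yara} as another (2 orders).
That leaves 7 units to arrange: 2 × 2 × 7! = 4 × 5040 = 20160.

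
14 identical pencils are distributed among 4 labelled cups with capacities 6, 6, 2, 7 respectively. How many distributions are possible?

Without the upper bounds there are C(17,3) = 680 ways to split 14 among 4 cups.
Subtract solutions that violate a single cap (substitute x_i' = x_i − (cap_i+1)): x_1 ≥ 7 gives C(10,3) = 120; x_2 ≥ 7 gives C(10,3) = 120; x_3 ≥ 3 gives C(14,3) = 364; x_4 ≥ 8 gives C(9,3) = 84. Together 688.
Add back pairs where two caps are both exceeded: 1 + 35 + 0 + 35 + 0 + 20 = 91.
By inclusion–exclusion the count is 680 − 688 + 91 = 83.

83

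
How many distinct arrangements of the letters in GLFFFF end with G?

Fix G in the last position and arrange the remaining 5 letters.
Those 5 letters have F appearing 4 times, giving (5)!/(4!) = 5.

5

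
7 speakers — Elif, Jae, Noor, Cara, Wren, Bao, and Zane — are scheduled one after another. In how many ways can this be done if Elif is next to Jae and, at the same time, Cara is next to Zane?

Treat {Elif,Jae} as one block (2 orders) and {Cara,Zane} as another (2 orders).
That leaves 5 units to arrange: 2 × 2 × 5! = 4 × 120 = 480.

480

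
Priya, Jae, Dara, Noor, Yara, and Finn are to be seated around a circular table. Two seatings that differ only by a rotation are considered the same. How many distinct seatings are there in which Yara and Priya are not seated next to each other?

All circular seatings of 6 people number (5)! = 120.
Those with Yara next to Priya: fuse the pair into one unit and seat 5 units around a circle — 2·(4)! = 48.
Subtracting, 120 − 48 = 72.

72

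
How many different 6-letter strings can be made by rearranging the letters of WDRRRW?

WDRRRW has 6 letters with R appearing 3 times and W appearing twice.
Dividing 6! = 720 by 3!·2! = 12 for the repeated letters gives 60.

60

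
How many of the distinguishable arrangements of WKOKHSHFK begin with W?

3360

With the first slot taken by W, it remains to arrange the other 8 letters (KOKHSHFK).
Those 8 letters have H appearing twice and K appearing 3 times, giving (8)!/(3!·2!) = 3360.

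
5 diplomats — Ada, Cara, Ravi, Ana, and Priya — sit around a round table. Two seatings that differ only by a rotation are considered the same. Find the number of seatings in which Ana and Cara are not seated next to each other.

Without the restriction there are (4)! = 24 seatings.
Those with Ana next to Cara: fuse the pair into one unit and seat 4 units around a circle — 2·(3)! = 12.
Subtracting, 24 − 12 = 12.

12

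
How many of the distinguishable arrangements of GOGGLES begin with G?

Fix G in the first position and arrange the remaining 6 letters.
Those 6 letters have G appearing twice, giving (6)!/(2!) = 360.

360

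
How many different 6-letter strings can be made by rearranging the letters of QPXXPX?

Letter multiplicities in QPXXPX: P×2, Q×1, X×3.
So there are 6! / (3!·2!) = 60 distinguishable arrangements.

60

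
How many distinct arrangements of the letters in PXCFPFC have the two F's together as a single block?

Treat the 2 copies of F as a single block. The multiset to arrange is then {FF, C, C, P, P, X}, 6 items in all.
That gives (6)!/(2!·2!) = 180 arrangements.

180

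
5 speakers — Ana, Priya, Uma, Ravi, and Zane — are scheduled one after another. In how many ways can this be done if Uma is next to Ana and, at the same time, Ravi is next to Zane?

24

Treat {Uma,Ana} as one block (2 orders) and {Ravi,Zane} as another (2 orders).
That leaves 3 units to arrange: 2 × 2 × 3! = 4 × 6 = 24.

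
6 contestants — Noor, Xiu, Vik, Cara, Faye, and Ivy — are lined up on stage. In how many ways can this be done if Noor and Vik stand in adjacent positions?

240

Glue Noor and Vik into one block (2 internal orders), leaving 5 units to arrange in a row.
That gives 2 × 5! = 2 × 120 = 240.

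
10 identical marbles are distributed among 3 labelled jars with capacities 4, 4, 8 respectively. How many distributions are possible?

22

Without the upper bounds there are C(12,2) = 66 ways to split 10 among 3 jars.
Subtract solutions that violate a single cap (substitute x_i' = x_i − (cap_i+1)): x_1 ≥ 5 gives C(7,2) = 21; x_2 ≥ 5 gives C(7,2) = 21; x_3 ≥ 9 gives C(3,2) = 3. Together 45.
Add back pairs where two caps are both exceeded: 1 + 0 + 0 = 1.
By inclusion–exclusion the count is 66 − 45 + 1 = 22.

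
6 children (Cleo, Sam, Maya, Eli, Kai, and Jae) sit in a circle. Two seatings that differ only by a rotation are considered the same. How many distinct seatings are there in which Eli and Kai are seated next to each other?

Glue Eli and Kai into a block (2 internal orders). Seating 5 units around a circle gives (4)! arrangements.
So 2 × (4)! = 2 × 24 = 48.

48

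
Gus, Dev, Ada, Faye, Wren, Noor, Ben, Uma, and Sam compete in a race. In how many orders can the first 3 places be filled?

504

This is an ordered selection of 3 from 9: P(9,3).
That gives 9 × 8 × 7 = 504.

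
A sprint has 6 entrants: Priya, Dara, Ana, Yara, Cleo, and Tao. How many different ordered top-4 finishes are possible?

This is an ordered selection of 4 from 6: P(6,4).
That gives 6 × 5 × 4 × 3 = 360.

360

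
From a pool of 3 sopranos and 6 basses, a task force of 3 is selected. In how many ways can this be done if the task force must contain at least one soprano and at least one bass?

Unrestricted: C(9,3) = 84 ways to pick any 3 of the 9.
Selections missing a whole group: no sopranos → C(6,3) = 20; no basses → C(3,3) = 1.
Both groups omitted at once is impossible, so 84 − 21 = 63.

63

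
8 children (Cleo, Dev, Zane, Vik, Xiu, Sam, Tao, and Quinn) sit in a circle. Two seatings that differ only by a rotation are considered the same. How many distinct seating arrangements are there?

Around a circle, 8 distinct people have 8!/8 = (7)! = 5040 rotationally distinct seatings.

5040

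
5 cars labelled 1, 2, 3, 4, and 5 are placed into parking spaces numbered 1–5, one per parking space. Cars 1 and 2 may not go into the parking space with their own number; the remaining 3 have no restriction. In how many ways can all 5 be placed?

78

Let Aᵢ (for i ∈ {1, 2}) be the placements that put car i in its forbidden parking space. Any j of these fix j positions, leaving (5−j)! ways to fill the rest, and there are C(2,j) ways to pick which j.
By inclusion–exclusion, the number of valid placements is Σ_{j=0}^{2} (−1)^j C(2,j)·(5−j)!.
Computing: 120 − 48 + 6 = 78.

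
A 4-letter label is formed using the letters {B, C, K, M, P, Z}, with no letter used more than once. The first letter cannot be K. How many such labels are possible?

The first letter has 6−1 = 5 choices (anything except K).
The remaining 3 letters are filled from the other 5 symbols without repetition: 5 × 4 × 3 = 60.
Total: 5 × 60 = 300.

300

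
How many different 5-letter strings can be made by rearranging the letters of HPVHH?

20

HPVHH has 5 letters with H appearing 3 times.
Dividing 5! = 120 by 3! = 6 for the repeated letters gives 20.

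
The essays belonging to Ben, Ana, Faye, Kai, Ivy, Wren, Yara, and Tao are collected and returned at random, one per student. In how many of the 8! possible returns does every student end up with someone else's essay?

14833

This is the derangement count D_8: permutations of 8 items with no fixed point.
By inclusion–exclusion this is Σ_{j=0}^{8} (−1)^j C(8,j)·(8−j)!.
Computing: 40320 − 40320 + 20160 − 6720 + 1680 − 336 + 56 − 8 + 1 = 14833.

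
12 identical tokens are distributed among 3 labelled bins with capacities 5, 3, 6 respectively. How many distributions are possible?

6

Without the upper bounds there are C(14,2) = 91 ways to split 12 among 3 bins.
Subtract solutions that violate a single cap (substitute x_i' = x_i − (cap_i+1)): x_1 ≥ 6 gives C(8,2) = 28; x_2 ≥ 4 gives C(10,2) = 45; x_3 ≥ 7 gives C(7,2) = 21. Together 94.
Add back pairs where two caps are both exceeded: 6 + 0 + 3 = 9.
By inclusion–exclusion the count is 91 − 94 + 9 = 6.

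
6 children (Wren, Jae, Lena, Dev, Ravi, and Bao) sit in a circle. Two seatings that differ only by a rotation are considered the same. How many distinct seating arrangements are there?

120

Seat Wren anywhere (absorbing the rotational symmetry), then permute the other 5: (5)! = 120.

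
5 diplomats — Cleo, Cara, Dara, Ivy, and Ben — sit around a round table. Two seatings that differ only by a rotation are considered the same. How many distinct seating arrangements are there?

24

Around a circle, 5 distinct people have 5!/5 = (4)! = 24 rotationally distinct seatings.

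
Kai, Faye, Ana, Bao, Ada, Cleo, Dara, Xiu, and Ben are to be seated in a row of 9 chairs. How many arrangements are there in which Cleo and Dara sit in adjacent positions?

80640

Treat {Cleo, Dara} as a single unit. There are 8 units to order, and the pair itself can be ordered 2 ways.
So the count is 2·(8)! = 80640.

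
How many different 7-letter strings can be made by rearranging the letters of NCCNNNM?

The 7 letters of NCCNNNM have repeats: C appearing twice and N appearing 4 times.
Dividing 7! = 5040 by 4!·2! = 48 for the repeated letters gives 105.

105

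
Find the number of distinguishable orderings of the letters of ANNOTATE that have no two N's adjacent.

3780

Total arrangements of ANNOTATE: 8!/(2!·2!·2!) = 5040.
If the two N's are adjacent, glue them into one block, leaving 7 items to arrange: (7)!/(2!·2!) = 1260 ways.
Hence 5040 − 1260 = 3780.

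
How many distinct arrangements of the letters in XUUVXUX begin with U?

60

Fix U in the first position and arrange the remaining 6 letters.
Those 6 letters have U appearing twice and X appearing 3 times, giving (6)!/(3!·2!) = 60.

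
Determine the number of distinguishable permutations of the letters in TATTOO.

60

Letter multiplicities in TATTOO: A×1, O×2, T×3.
Dividing 6! = 720 by 3!·2! = 12 for the repeated letters gives 60.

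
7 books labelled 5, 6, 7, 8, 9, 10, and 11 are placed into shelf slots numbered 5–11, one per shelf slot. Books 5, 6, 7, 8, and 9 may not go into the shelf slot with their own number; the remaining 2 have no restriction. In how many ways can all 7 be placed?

2428

Let Aᵢ (for 5 ≤ i ≤ 9) be the placements that put book i in its forbidden shelf slot. Any j of these fix j positions, leaving (7−j)! ways to fill the rest, and there are C(5,j) ways to pick which j.
By inclusion–exclusion, the number of valid placements is Σ_{j=0}^{5} (−1)^j C(5,j)·(7−j)!.
Computing: 5040 − 3600 + 1200 − 240 + 30 − 2 = 2428.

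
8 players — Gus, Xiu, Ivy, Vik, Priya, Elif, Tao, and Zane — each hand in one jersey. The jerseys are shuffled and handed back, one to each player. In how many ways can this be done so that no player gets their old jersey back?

Count assignments avoiding every fixed point. For any j of the 8 players fixed to their old jersey, the other 8−j can be arranged in (8−j)! ways.
By inclusion–exclusion this is Σ_{j=0}^{8} (−1)^j C(8,j)·(8−j)!.
Computing: 40320 − 40320 + 20160 − 6720 + 1680 − 336 + 56 − 8 + 1 = 14833.

14833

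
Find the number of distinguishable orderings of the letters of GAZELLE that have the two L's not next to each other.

900

Total arrangements of GAZELLE: 7!/(2!·2!) = 1260.
Arrangements with the L's together: treat LL as one letter, giving (6)!/(2!) = 360.
Subtracting, 1260 − 360 = 900 arrangements keep the L's apart.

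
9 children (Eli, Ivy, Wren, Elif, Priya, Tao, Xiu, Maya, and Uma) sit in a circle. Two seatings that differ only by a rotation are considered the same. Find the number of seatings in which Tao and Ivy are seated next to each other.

Treat {Tao, Ivy} as one unit (2 internal orders) and seat the resulting 8 units around the table: (7)! circular arrangements.
So 2 × (7)! = 2 × 5040 = 10080.

10080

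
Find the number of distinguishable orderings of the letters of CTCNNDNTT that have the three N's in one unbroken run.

Treat the 3 copies of N as a single block. The multiset to arrange is then {NNN, C, C, D, T, T, T}, 7 items in all.
That gives (7)!/(3!·2!) = 420 arrangements.

420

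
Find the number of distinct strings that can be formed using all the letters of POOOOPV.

POOOOPV has 7 letters with O appearing 4 times and P appearing twice.
The number of distinct arrangements is 7!/(4!·2!) = 5040/48 = 105.

105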